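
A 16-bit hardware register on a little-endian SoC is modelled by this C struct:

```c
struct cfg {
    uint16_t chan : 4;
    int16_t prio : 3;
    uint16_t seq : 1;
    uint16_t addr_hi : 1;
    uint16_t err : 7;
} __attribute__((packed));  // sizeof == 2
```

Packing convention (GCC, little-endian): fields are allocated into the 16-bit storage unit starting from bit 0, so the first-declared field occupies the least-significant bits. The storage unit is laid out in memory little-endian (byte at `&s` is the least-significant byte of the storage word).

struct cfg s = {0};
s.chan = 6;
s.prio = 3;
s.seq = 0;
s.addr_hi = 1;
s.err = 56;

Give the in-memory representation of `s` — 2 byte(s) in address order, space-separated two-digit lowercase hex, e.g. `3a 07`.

chan (4b) val=6 bits=0x6 at bit 0: 0x0006
prio (3b) val=3 bits=0x3 at bit 4: 0x0036
seq (1b) val=0 bits=0x0 at bit 7: 0x0036
addr_hi (1b) val=1 bits=0x1 at bit 8: 0x0136
err (7b) val=56 bits=0x38 at bit 9: 0x7136
word = 0x7136 → little-endian bytes:
  [0]=0x36  [1]=0x71

36 71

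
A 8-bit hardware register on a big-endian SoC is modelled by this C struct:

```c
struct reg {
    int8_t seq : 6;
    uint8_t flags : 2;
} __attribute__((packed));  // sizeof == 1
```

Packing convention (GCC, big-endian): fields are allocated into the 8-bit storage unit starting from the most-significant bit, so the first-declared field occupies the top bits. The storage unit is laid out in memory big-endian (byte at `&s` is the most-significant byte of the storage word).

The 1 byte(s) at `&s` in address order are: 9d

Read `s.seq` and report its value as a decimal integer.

-25

[0]=0x9d (big-endian) → word 0x9d
seq [2+:6] = (word>>2) & 0x3f = 39  ←
flags [0+:2] = (word>>0) & 0x3 = 1
seq signed 6b, MSB=1: 39 - 64 = -25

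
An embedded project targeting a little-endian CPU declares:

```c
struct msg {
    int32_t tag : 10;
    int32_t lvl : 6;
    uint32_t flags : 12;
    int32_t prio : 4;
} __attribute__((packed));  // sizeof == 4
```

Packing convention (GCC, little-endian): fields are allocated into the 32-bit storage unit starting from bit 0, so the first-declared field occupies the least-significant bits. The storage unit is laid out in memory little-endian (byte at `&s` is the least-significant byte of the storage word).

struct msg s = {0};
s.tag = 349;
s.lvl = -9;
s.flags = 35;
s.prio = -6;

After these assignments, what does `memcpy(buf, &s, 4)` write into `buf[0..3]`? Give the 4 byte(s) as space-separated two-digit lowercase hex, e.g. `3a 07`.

5d dd 23 a0

[0+:10] tag=349 & 0x3ff = 0x15d; word=0x0000015d
[10+:6] lvl=-9 & 0x3f = 0x37; word=0x0000dd5d
[16+:12] flags=35 & 0xfff = 0x23; word=0x0023dd5d
[28+:4] prio=-6 & 0xf = 0xa; word=0xa023dd5d
word = 0xa023dd5d → little-endian bytes:
  [0]=0x5d  [1]=0xdd  [2]=0x23  [3]=0xa0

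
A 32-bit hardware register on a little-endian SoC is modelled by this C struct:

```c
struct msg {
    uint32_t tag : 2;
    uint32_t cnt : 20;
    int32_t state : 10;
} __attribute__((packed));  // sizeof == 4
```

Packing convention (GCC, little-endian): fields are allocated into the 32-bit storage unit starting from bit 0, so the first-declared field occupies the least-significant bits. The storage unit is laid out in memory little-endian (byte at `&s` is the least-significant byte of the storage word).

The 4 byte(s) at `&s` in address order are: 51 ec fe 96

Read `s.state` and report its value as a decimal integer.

[0]=0x51 [1]=0xec [2]=0xfe [3]=0x96 (little-endian) → word 0x96feec51
tag [0+:2] = (word>>0) & 0x3 = 1
cnt [2+:20] = (word>>2) & 0xfffff = 1030932
state [22+:10] = (word>>22) & 0x3ff = 603  ←
state signed 10b, MSB=1: 603 - 1024 = -421

-421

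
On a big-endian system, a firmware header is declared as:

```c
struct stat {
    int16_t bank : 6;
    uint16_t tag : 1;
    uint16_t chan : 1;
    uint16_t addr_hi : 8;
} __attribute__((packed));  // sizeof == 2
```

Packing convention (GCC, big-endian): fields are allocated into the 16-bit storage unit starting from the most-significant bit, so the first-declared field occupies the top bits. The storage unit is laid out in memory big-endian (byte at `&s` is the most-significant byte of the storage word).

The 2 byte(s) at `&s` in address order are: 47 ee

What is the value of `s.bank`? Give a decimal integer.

[0]=0x47 [1]=0xee (big-endian) → word 0x47ee
bank [10+:6] = (word>>10) & 0x3f = 17  ←
tag [9+:1] = (word>>9) & 0x1 = 1
chan [8+:1] = (word>>8) & 0x1 = 1
addr_hi [0+:8] = (word>>0) & 0xff = 238
bank signed 6b, MSB=0: value = 17

17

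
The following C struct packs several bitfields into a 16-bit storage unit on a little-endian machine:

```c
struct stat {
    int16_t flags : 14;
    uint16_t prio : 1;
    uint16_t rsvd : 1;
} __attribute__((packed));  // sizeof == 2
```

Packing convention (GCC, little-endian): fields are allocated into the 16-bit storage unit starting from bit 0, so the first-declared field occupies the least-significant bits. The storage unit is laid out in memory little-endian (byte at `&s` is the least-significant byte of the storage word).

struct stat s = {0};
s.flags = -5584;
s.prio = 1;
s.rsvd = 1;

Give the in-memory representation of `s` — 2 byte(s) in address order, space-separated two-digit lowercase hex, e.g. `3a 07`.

[0+:14] flags=-5584 & 0x3fff = 0x2a30; word=0x2a30
[14+:1] prio=1 & 0x1 = 0x1; word=0x6a30
[15+:1] rsvd=1 & 0x1 = 0x1; word=0xea30
word = 0xea30 → little-endian bytes:
  [0]=0x30  [1]=0xea

30 ea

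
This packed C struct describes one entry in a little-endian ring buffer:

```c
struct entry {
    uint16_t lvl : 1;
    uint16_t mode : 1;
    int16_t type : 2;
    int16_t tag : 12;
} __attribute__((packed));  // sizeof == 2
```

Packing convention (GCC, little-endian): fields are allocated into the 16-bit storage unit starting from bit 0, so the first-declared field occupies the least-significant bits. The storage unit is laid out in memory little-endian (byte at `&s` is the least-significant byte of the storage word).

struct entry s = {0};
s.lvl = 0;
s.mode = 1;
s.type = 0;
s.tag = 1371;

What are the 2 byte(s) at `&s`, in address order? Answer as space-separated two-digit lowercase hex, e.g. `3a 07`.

b2 55

lvl (1b) val=0 bits=0x0 at bit 0: 0x0000
mode (1b) val=1 bits=0x1 at bit 1: 0x0002
type (2b) val=0 bits=0x0 at bit 2: 0x0002
tag (12b) val=1371 bits=0x55b at bit 4: 0x55b2
word = 0x55b2 → little-endian bytes:
  [0]=0xb2  [1]=0x55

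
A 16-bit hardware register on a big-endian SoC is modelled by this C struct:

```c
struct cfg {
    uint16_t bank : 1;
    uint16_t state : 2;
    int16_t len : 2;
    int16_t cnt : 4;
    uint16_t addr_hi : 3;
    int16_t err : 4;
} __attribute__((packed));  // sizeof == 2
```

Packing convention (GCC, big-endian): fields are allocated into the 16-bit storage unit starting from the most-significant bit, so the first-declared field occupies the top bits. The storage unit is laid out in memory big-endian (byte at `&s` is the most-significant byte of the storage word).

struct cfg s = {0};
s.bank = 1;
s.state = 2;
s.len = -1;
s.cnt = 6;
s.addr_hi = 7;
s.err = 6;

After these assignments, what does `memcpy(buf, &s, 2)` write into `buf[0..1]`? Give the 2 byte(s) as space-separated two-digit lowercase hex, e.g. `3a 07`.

db 76

bank (1b) val=1 bits=0x1 at bit 15: 0x8000
state (2b) val=2 bits=0x2 at bit 13: 0xc000
len (2b) val=-1 bits=0x3 at bit 11: 0xd800
cnt (4b) val=6 bits=0x6 at bit 7: 0xdb00
addr_hi (3b) val=7 bits=0x7 at bit 4: 0xdb70
err (4b) val=6 bits=0x6 at bit 0: 0xdb76
word = 0xdb76 → big-endian bytes:
  [0]=0xdb  [1]=0x76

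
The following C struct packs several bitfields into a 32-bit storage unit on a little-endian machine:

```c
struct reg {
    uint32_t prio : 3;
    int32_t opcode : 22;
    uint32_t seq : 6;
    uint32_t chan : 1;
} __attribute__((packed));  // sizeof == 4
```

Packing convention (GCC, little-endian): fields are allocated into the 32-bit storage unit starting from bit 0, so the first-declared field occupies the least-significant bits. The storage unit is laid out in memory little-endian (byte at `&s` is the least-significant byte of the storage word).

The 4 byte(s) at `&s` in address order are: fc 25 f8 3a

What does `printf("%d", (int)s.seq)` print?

[0]=0xfc [1]=0x25 [2]=0xf8 [3]=0x3a (little-endian) → word 0x3af825fc
prio [0+:3] = (word>>0) & 0x7 = 4
opcode [3+:22] = (word>>3) & 0x3fffff = 2032831
seq [25+:6] = (word>>25) & 0x3f = 29  ←
chan [31+:1] = (word>>31) & 0x1 = 0

29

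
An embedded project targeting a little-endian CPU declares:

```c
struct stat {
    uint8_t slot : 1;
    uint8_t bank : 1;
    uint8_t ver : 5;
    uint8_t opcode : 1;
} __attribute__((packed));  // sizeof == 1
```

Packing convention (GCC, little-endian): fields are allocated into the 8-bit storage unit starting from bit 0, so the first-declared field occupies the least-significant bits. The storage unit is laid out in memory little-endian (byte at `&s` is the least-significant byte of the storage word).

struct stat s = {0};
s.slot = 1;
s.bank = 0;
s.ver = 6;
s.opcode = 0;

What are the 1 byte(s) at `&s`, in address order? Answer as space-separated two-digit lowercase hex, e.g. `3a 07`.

slot:1 = 1 → 0x1 << 0 → word 0x01
bank:1 = 0 → 0x0 << 1 → word 0x01
ver:5 = 6 → 0x6 << 2 → word 0x19
opcode:1 = 0 → 0x0 << 7 → word 0x19
word = 0x19 → little-endian bytes:
  [0]=0x19

19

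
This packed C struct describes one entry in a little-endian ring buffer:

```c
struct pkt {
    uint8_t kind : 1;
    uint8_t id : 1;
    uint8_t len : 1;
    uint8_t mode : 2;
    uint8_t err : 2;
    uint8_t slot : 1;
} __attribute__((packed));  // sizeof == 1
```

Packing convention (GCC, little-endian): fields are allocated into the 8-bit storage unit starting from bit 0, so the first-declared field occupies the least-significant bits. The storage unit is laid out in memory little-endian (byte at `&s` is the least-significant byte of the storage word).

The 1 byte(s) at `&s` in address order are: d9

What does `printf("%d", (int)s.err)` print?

2

[0]=0xd9 (little-endian) → word 0xd9
kind:1 @ bit 0 → (0xd9>>0)&0x1 = 0x1
id:1 @ bit 1 → (0xd9>>1)&0x1 = 0x0
len:1 @ bit 2 → (0xd9>>2)&0x1 = 0x0
mode:2 @ bit 3 → (0xd9>>3)&0x3 = 0x3
err:2 @ bit 5 → (0xd9>>5)&0x3 = 0x2  ←
slot:1 @ bit 7 → (0xd9>>7)&0x1 = 0x1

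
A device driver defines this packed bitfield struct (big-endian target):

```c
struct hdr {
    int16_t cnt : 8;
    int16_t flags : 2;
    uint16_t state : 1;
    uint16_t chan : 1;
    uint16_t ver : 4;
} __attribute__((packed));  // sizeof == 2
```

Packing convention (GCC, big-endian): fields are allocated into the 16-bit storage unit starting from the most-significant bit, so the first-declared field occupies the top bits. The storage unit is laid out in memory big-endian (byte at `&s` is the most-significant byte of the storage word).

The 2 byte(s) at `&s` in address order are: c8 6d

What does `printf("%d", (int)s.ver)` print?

13

[0]=0xc8 [1]=0x6d (big-endian) → word 0xc86d
cnt:8 @ bit 8 → (0xc86d>>8)&0xff = 0xc8
flags:2 @ bit 6 → (0xc86d>>6)&0x3 = 0x1
state:1 @ bit 5 → (0xc86d>>5)&0x1 = 0x1
chan:1 @ bit 4 → (0xc86d>>4)&0x1 = 0x0
ver:4 @ bit 0 → (0xc86d>>0)&0xf = 0xd  ←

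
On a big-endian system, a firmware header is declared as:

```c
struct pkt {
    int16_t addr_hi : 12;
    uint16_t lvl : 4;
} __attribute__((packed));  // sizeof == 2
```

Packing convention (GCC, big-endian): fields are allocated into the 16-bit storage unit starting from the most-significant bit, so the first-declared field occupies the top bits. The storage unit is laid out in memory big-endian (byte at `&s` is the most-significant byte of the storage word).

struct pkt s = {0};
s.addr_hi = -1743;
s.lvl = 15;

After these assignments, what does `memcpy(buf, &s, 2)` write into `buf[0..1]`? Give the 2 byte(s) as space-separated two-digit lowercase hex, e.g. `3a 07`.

addr_hi:12 = -1743 → 0x931 << 4 → word 0x9310
lvl:4 = 15 → 0xf << 0 → word 0x931f
word = 0x931f → big-endian bytes:
  [0]=0x93  [1]=0x1f

93 1f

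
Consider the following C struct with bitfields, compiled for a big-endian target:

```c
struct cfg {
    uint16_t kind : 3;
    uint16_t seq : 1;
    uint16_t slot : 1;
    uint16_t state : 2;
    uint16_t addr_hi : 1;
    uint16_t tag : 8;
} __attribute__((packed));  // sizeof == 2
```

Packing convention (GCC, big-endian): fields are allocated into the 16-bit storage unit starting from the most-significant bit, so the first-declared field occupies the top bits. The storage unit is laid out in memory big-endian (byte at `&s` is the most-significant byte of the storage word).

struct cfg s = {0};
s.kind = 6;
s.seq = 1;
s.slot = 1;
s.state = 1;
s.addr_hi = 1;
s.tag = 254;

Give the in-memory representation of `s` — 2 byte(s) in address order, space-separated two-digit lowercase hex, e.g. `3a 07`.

db fe

[13+:3] kind=6 & 0x7 = 0x6; word=0xc000
[12+:1] seq=1 & 0x1 = 0x1; word=0xd000
[11+:1] slot=1 & 0x1 = 0x1; word=0xd800
[9+:2] state=1 & 0x3 = 0x1; word=0xda00
[8+:1] addr_hi=1 & 0x1 = 0x1; word=0xdb00
[0+:8] tag=254 & 0xff = 0xfe; word=0xdbfe
word = 0xdbfe → big-endian bytes:
  [0]=0xdb  [1]=0xfe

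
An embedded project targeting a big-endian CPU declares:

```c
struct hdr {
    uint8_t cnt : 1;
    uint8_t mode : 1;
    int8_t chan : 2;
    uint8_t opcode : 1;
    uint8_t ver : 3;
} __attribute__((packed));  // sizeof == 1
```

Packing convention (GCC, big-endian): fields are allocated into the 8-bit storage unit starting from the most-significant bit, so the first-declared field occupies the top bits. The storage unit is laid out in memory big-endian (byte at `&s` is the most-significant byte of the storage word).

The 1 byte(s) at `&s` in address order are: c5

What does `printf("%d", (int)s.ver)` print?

5

[0]=0xc5 (big-endian) → word 0xc5
cnt [7+:1] = (word>>7) & 0x1 = 1
mode [6+:1] = (word>>6) & 0x1 = 1
chan [4+:2] = (word>>4) & 0x3 = 0
opcode [3+:1] = (word>>3) & 0x1 = 0
ver [0+:3] = (word>>0) & 0x7 = 5  ←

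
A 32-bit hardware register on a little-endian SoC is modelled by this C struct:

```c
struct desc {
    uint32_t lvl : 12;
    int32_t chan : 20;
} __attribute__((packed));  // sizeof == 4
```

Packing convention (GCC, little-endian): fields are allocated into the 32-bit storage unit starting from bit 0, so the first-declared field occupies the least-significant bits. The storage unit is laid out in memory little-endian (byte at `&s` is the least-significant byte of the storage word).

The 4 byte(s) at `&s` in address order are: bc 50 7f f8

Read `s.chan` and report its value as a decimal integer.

[0]=0xbc [1]=0x50 [2]=0x7f [3]=0xf8 (little-endian) → word 0xf87f50bc
lvl:12 @ bit 0 → (0xf87f50bc>>0)&0xfff = 0xbc
chan:20 @ bit 12 → (0xf87f50bc>>12)&0xfffff = 0xf87f5  ←
chan signed 20b, MSB=1: 1017845 - 1048576 = -30731

-30731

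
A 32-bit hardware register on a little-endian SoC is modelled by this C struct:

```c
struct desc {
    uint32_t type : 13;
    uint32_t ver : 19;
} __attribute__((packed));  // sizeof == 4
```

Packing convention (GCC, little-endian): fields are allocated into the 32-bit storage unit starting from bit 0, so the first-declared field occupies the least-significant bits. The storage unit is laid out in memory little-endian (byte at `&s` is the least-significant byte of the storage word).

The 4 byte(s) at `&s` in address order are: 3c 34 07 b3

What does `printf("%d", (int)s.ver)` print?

366649

[0]=0x3c [1]=0x34 [2]=0x07 [3]=0xb3 (little-endian) → word 0xb307343c
type:13 @ bit 0 → (0xb307343c>>0)&0x1fff = 0x143c
ver:19 @ bit 13 → (0xb307343c>>13)&0x7ffff = 0x59839  ←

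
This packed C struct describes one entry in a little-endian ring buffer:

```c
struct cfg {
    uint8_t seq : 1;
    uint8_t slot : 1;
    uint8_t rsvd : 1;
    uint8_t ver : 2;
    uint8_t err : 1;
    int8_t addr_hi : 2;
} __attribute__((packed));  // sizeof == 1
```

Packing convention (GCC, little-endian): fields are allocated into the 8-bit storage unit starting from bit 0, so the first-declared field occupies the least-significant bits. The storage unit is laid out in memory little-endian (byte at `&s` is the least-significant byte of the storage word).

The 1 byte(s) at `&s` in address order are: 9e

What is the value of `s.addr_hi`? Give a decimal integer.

-2

[0]=0x9e (little-endian) → word 0x9e
seq [0+:1] = (word>>0) & 0x1 = 0
slot [1+:1] = (word>>1) & 0x1 = 1
rsvd [2+:1] = (word>>2) & 0x1 = 1
ver [3+:2] = (word>>3) & 0x3 = 3
err [5+:1] = (word>>5) & 0x1 = 0
addr_hi [6+:2] = (word>>6) & 0x3 = 2  ←
addr_hi signed 2b, MSB=1: 2 - 4 = -2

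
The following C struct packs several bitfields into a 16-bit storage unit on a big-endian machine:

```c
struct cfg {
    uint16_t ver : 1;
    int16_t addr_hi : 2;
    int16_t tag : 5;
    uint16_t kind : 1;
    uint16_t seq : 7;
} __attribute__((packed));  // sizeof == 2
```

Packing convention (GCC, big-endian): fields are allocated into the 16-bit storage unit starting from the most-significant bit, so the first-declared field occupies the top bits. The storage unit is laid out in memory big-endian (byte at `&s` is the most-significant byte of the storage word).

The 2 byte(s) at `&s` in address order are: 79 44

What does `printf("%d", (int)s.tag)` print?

[0]=0x79 [1]=0x44 (big-endian) → word 0x7944
ver:1 @ bit 15 → (0x7944>>15)&0x1 = 0x0
addr_hi:2 @ bit 13 → (0x7944>>13)&0x3 = 0x3
tag:5 @ bit 8 → (0x7944>>8)&0x1f = 0x19  ←
kind:1 @ bit 7 → (0x7944>>7)&0x1 = 0x0
seq:7 @ bit 0 → (0x7944>>0)&0x7f = 0x44
tag signed 5b, MSB=1: 25 - 32 = -7

-7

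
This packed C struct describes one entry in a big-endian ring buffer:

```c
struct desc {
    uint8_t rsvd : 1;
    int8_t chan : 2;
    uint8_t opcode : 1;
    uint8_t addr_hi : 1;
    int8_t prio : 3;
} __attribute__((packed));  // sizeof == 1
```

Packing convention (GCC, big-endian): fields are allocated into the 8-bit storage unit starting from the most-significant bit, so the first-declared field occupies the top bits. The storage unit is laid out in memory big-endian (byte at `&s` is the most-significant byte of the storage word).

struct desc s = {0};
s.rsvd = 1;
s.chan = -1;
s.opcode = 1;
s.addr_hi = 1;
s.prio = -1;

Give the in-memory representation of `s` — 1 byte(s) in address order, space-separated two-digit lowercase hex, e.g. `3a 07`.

[7+:1] rsvd=1 & 0x1 = 0x1; word=0x80
[5+:2] chan=-1 & 0x3 = 0x3; word=0xe0
[4+:1] opcode=1 & 0x1 = 0x1; word=0xf0
[3+:1] addr_hi=1 & 0x1 = 0x1; word=0xf8
[0+:3] prio=-1 & 0x7 = 0x7; word=0xff
word = 0xff → big-endian bytes:
  [0]=0xff

ff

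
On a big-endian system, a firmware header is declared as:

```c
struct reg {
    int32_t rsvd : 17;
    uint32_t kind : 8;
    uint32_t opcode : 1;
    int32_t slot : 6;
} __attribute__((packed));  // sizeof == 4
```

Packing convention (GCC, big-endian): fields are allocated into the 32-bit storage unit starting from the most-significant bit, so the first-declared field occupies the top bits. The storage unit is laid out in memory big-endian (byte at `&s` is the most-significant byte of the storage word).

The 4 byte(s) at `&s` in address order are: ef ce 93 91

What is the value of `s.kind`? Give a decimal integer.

[0]=0xef [1]=0xce [2]=0x93 [3]=0x91 (big-endian) → word 0xefce9391
rsvd:17 @ bit 15 → (0xefce9391>>15)&0x1ffff = 0x1df9d
kind:8 @ bit 7 → (0xefce9391>>7)&0xff = 0x27  ←
opcode:1 @ bit 6 → (0xefce9391>>6)&0x1 = 0x0
slot:6 @ bit 0 → (0xefce9391>>0)&0x3f = 0x11

39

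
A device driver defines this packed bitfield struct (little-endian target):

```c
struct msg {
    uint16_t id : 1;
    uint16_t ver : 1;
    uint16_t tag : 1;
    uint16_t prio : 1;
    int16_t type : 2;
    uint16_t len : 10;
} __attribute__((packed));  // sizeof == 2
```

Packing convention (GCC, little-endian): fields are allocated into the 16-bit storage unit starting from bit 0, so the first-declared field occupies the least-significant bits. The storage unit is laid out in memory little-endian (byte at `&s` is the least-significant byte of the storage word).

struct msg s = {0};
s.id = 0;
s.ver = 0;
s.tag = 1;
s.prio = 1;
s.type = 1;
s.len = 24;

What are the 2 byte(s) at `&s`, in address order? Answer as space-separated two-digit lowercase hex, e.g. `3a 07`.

id:1 = 0 → 0x0 << 0 → word 0x0000
ver:1 = 0 → 0x0 << 1 → word 0x0000
tag:1 = 1 → 0x1 << 2 → word 0x0004
prio:1 = 1 → 0x1 << 3 → word 0x000c
type:2 = 1 → 0x1 << 4 → word 0x001c
len:10 = 24 → 0x18 << 6 → word 0x061c
word = 0x061c → little-endian bytes:
  [0]=0x1c  [1]=0x06

1c 06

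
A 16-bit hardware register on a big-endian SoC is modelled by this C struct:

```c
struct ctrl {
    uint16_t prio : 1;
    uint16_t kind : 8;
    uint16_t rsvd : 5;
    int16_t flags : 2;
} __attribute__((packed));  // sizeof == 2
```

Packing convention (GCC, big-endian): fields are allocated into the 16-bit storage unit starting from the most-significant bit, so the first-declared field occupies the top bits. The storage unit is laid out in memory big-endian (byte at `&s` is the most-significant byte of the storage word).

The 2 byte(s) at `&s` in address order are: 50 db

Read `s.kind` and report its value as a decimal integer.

161

[0]=0x50 [1]=0xdb (big-endian) → word 0x50db
prio [15+:1] = (word>>15) & 0x1 = 0
kind [7+:8] = (word>>7) & 0xff = 161  ←
rsvd [2+:5] = (word>>2) & 0x1f = 22
flags [0+:2] = (word>>0) & 0x3 = 3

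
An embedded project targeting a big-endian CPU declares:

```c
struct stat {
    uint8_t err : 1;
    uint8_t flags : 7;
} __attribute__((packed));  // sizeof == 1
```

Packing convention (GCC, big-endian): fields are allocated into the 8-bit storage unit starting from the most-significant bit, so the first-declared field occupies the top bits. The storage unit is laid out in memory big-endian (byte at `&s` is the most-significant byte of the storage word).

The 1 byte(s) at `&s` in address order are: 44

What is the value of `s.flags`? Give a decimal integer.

68

[0]=0x44 (big-endian) → word 0x44
err [7+:1] = (word>>7) & 0x1 = 0
flags [0+:7] = (word>>0) & 0x7f = 68  ←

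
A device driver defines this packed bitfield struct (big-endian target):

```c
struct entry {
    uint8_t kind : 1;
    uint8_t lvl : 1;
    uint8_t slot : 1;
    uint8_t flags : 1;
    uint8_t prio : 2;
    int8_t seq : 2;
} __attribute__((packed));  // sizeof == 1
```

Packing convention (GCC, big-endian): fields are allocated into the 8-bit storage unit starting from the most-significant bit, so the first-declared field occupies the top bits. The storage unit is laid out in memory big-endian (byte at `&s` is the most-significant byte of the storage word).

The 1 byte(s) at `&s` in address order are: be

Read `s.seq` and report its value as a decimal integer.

-2

[0]=0xbe (big-endian) → word 0xbe
kind:1 @ bit 7 → (0xbe>>7)&0x1 = 0x1
lvl:1 @ bit 6 → (0xbe>>6)&0x1 = 0x0
slot:1 @ bit 5 → (0xbe>>5)&0x1 = 0x1
flags:1 @ bit 4 → (0xbe>>4)&0x1 = 0x1
prio:2 @ bit 2 → (0xbe>>2)&0x3 = 0x3
seq:2 @ bit 0 → (0xbe>>0)&0x3 = 0x2  ←
seq signed 2b, MSB=1: 2 - 4 = -2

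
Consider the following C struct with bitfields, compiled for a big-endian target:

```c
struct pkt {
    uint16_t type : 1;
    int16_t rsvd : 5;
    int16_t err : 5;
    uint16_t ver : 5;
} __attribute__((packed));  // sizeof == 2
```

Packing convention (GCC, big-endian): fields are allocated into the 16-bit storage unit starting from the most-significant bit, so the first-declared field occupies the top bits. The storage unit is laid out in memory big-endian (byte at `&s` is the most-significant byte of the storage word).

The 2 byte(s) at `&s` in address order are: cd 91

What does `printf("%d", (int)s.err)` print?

12

[0]=0xcd [1]=0x91 (big-endian) → word 0xcd91
type [15+:1] = (word>>15) & 0x1 = 1
rsvd [10+:5] = (word>>10) & 0x1f = 19
err [5+:5] = (word>>5) & 0x1f = 12  ←
ver [0+:5] = (word>>0) & 0x1f = 17
err signed 5b, MSB=0: value = 12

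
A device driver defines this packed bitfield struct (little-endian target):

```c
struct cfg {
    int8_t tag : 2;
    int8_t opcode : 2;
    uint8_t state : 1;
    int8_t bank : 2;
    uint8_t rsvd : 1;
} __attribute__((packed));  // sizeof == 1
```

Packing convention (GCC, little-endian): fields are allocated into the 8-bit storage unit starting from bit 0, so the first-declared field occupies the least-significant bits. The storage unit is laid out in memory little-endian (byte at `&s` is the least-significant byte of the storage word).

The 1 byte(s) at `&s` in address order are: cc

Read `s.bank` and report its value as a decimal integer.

-2

[0]=0xcc (little-endian) → word 0xcc
tag:2 @ bit 0 → (0xcc>>0)&0x3 = 0x0
opcode:2 @ bit 2 → (0xcc>>2)&0x3 = 0x3
state:1 @ bit 4 → (0xcc>>4)&0x1 = 0x0
bank:2 @ bit 5 → (0xcc>>5)&0x3 = 0x2  ←
rsvd:1 @ bit 7 → (0xcc>>7)&0x1 = 0x1
bank signed 2b, MSB=1: 2 - 4 = -2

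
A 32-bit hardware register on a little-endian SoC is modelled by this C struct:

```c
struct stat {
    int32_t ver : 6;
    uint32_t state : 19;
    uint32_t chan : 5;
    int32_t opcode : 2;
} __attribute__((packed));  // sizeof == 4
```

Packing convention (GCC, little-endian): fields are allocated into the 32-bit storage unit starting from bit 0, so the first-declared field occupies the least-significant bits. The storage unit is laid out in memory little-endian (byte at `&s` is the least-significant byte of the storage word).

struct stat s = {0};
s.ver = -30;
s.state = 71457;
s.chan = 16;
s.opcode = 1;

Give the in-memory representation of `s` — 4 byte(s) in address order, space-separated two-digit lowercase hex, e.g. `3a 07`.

62 c8 45 60

ver (6b) val=-30 bits=0x22 at bit 0: 0x00000022
state (19b) val=71457 bits=0x11721 at bit 6: 0x0045c862
chan (5b) val=16 bits=0x10 at bit 25: 0x2045c862
opcode (2b) val=1 bits=0x1 at bit 30: 0x6045c862
word = 0x6045c862 → little-endian bytes:
  [0]=0x62  [1]=0xc8  [2]=0x45  [3]=0x60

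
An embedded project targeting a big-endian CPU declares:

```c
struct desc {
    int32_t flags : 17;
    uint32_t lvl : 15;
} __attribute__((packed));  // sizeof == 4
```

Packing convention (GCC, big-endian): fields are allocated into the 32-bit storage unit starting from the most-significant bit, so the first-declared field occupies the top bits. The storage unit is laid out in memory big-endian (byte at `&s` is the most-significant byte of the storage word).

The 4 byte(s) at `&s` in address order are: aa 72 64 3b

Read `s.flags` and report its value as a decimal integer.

-43804

[0]=0xaa [1]=0x72 [2]=0x64 [3]=0x3b (big-endian) → word 0xaa72643b
flags [15+:17] = (word>>15) & 0x1ffff = 87268  ←
lvl [0+:15] = (word>>0) & 0x7fff = 25659
flags signed 17b, MSB=1: 87268 - 131072 = -43804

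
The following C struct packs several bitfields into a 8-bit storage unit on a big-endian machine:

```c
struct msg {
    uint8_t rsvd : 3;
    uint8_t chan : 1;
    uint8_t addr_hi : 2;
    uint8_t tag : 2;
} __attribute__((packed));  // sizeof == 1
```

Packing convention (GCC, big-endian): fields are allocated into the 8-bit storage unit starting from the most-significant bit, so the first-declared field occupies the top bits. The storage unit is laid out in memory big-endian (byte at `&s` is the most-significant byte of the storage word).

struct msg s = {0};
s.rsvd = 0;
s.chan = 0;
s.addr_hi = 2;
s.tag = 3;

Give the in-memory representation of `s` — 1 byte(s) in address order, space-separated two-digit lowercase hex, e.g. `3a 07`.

[5+:3] rsvd=0 & 0x7 = 0x0; word=0x00
[4+:1] chan=0 & 0x1 = 0x0; word=0x00
[2+:2] addr_hi=2 & 0x3 = 0x2; word=0x08
[0+:2] tag=3 & 0x3 = 0x3; word=0x0b
word = 0x0b → big-endian bytes:
  [0]=0x0b

0b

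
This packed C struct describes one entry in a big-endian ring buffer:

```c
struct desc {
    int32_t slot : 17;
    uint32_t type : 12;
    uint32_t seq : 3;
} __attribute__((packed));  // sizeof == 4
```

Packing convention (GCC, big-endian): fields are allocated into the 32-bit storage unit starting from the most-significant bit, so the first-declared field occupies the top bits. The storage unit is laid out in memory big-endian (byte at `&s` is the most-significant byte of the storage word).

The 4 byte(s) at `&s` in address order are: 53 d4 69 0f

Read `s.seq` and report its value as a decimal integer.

[0]=0x53 [1]=0xd4 [2]=0x69 [3]=0x0f (big-endian) → word 0x53d4690f
slot:17 @ bit 15 → (0x53d4690f>>15)&0x1ffff = 0xa7a8
type:12 @ bit 3 → (0x53d4690f>>3)&0xfff = 0xd21
seq:3 @ bit 0 → (0x53d4690f>>0)&0x7 = 0x7  ←

7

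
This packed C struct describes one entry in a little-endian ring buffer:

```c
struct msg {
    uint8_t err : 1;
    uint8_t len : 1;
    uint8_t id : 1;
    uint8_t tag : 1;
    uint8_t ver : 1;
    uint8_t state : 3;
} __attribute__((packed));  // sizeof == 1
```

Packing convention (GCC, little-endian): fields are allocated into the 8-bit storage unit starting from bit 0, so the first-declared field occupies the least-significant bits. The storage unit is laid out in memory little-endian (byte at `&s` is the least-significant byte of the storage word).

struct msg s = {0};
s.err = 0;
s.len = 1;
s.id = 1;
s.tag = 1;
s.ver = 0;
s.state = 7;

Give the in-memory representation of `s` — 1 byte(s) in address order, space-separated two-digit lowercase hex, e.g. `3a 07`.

[0+:1] err=0 & 0x1 = 0x0; word=0x00
[1+:1] len=1 & 0x1 = 0x1; word=0x02
[2+:1] id=1 & 0x1 = 0x1; word=0x06
[3+:1] tag=1 & 0x1 = 0x1; word=0x0e
[4+:1] ver=0 & 0x1 = 0x0; word=0x0e
[5+:3] state=7 & 0x7 = 0x7; word=0xee
word = 0xee → little-endian bytes:
  [0]=0xee

ee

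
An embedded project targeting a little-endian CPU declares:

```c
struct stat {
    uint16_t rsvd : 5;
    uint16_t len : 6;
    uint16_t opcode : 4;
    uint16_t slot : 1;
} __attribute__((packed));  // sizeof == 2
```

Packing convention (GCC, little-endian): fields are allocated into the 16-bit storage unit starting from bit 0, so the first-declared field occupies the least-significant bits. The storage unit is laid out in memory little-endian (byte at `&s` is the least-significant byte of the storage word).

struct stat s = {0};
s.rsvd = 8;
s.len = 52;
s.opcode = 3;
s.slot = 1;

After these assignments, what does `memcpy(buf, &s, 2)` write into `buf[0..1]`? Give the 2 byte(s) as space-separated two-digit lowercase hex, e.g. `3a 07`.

rsvd:5 = 8 → 0x8 << 0 → word 0x0008
len:6 = 52 → 0x34 << 5 → word 0x0688
opcode:4 = 3 → 0x3 << 11 → word 0x1e88
slot:1 = 1 → 0x1 << 15 → word 0x9e88
word = 0x9e88 → little-endian bytes:
  [0]=0x88  [1]=0x9e

88 9e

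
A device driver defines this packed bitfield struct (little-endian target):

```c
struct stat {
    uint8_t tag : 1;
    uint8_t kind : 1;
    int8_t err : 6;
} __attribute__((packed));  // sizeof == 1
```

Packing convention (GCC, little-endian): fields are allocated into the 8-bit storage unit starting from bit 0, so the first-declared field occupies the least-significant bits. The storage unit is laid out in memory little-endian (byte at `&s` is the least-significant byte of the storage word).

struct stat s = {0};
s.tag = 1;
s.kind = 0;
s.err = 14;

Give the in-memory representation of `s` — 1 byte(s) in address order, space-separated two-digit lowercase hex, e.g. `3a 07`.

tag:1 = 1 → 0x1 << 0 → word 0x01
kind:1 = 0 → 0x0 << 1 → word 0x01
err:6 = 14 → 0xe << 2 → word 0x39
word = 0x39 → little-endian bytes:
  [0]=0x39

39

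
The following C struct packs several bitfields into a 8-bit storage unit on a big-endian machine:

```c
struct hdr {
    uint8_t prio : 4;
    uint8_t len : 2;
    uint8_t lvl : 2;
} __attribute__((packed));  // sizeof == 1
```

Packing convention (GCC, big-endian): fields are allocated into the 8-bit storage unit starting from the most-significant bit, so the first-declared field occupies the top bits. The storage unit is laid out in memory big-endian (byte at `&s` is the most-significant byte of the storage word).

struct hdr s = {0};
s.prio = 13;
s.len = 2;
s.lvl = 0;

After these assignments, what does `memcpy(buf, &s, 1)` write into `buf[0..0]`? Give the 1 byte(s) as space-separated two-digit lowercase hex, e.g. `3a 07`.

prio (4b) val=13 bits=0xd at bit 4: 0xd0
len (2b) val=2 bits=0x2 at bit 2: 0xd8
lvl (2b) val=0 bits=0x0 at bit 0: 0xd8
word = 0xd8 → big-endian bytes:
  [0]=0xd8

d8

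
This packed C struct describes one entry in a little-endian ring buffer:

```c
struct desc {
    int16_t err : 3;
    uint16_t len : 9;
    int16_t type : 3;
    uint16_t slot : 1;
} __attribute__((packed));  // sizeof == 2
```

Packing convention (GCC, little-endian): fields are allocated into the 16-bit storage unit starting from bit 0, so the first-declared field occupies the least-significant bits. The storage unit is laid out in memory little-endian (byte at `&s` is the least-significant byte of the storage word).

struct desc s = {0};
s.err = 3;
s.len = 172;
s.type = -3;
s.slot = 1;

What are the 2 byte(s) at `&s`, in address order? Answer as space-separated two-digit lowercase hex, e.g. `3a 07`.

63 d5

[0+:3] err=3 & 0x7 = 0x3; word=0x0003
[3+:9] len=172 & 0x1ff = 0xac; word=0x0563
[12+:3] type=-3 & 0x7 = 0x5; word=0x5563
[15+:1] slot=1 & 0x1 = 0x1; word=0xd563
word = 0xd563 → little-endian bytes:
  [0]=0x63  [1]=0xd5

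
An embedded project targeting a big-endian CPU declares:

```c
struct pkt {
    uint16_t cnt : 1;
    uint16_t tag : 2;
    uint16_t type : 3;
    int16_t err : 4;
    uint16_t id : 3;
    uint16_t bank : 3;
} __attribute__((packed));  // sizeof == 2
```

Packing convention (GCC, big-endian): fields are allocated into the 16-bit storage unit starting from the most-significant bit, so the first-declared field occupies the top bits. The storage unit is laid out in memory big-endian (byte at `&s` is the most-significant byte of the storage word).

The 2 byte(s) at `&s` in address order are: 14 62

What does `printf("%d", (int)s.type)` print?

[0]=0x14 [1]=0x62 (big-endian) → word 0x1462
cnt:1 @ bit 15 → (0x1462>>15)&0x1 = 0x0
tag:2 @ bit 13 → (0x1462>>13)&0x3 = 0x0
type:3 @ bit 10 → (0x1462>>10)&0x7 = 0x5  ←
err:4 @ bit 6 → (0x1462>>6)&0xf = 0x1
id:3 @ bit 3 → (0x1462>>3)&0x7 = 0x4
bank:3 @ bit 0 → (0x1462>>0)&0x7 = 0x2

5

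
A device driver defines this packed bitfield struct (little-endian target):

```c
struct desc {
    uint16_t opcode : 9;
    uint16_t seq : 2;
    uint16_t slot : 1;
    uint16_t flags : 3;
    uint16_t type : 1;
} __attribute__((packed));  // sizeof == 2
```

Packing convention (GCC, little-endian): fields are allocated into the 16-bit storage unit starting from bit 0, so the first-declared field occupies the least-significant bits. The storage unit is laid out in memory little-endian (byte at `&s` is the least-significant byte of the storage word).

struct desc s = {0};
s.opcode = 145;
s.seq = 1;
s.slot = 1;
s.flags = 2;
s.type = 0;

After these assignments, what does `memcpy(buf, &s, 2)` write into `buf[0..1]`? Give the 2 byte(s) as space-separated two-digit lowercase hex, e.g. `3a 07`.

91 2a

opcode:9 = 145 → 0x91 << 0 → word 0x0091
seq:2 = 1 → 0x1 << 9 → word 0x0291
slot:1 = 1 → 0x1 << 11 → word 0x0a91
flags:3 = 2 → 0x2 << 12 → word 0x2a91
type:1 = 0 → 0x0 << 15 → word 0x2a91
word = 0x2a91 → little-endian bytes:
  [0]=0x91  [1]=0x2a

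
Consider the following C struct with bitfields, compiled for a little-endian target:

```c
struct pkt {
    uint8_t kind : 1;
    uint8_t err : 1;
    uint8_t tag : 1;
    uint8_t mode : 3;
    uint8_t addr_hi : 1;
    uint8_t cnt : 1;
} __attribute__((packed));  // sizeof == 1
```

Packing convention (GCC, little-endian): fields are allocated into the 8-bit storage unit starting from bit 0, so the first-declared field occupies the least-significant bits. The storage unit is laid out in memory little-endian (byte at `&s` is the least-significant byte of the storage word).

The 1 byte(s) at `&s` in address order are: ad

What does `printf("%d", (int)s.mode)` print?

[0]=0xad (little-endian) → word 0xad
kind [0+:1] = (word>>0) & 0x1 = 1
err [1+:1] = (word>>1) & 0x1 = 0
tag [2+:1] = (word>>2) & 0x1 = 1
mode [3+:3] = (word>>3) & 0x7 = 5  ←
addr_hi [6+:1] = (word>>6) & 0x1 = 0
cnt [7+:1] = (word>>7) & 0x1 = 1

5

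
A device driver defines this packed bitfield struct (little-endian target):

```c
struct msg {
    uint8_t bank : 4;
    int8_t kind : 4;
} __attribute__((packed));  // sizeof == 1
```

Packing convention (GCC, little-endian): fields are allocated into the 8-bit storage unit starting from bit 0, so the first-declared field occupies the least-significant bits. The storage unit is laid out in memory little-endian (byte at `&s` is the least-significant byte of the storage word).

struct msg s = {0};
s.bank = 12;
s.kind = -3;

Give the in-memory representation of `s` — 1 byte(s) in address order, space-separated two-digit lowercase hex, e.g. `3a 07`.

dc

[0+:4] bank=12 & 0xf = 0xc; word=0x0c
[4+:4] kind=-3 & 0xf = 0xd; word=0xdc
word = 0xdc → little-endian bytes:
  [0]=0xdc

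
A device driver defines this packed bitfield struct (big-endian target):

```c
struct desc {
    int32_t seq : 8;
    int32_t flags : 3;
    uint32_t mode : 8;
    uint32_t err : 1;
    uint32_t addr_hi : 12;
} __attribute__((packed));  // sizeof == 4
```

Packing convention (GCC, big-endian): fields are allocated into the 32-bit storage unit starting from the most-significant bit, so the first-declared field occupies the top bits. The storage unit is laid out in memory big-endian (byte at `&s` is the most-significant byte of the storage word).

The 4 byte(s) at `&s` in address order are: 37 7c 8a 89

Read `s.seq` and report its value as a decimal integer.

55

[0]=0x37 [1]=0x7c [2]=0x8a [3]=0x89 (big-endian) → word 0x377c8a89
seq [24+:8] = (word>>24) & 0xff = 55  ←
flags [21+:3] = (word>>21) & 0x7 = 3
mode [13+:8] = (word>>13) & 0xff = 228
err [12+:1] = (word>>12) & 0x1 = 0
addr_hi [0+:12] = (word>>0) & 0xfff = 2697
seq signed 8b, MSB=0: value = 55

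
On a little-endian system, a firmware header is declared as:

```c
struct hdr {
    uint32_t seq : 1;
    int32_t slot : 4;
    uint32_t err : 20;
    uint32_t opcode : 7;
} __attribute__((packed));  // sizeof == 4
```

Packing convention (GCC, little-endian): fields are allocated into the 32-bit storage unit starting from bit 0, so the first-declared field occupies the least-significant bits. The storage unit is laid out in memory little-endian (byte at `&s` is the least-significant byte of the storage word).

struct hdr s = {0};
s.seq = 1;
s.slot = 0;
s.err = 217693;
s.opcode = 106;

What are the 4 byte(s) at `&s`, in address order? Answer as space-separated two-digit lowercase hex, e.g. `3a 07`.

seq (1b) val=1 bits=0x1 at bit 0: 0x00000001
slot (4b) val=0 bits=0x0 at bit 1: 0x00000001
err (20b) val=217693 bits=0x3525d at bit 5: 0x006a4ba1
opcode (7b) val=106 bits=0x6a at bit 25: 0xd46a4ba1
word = 0xd46a4ba1 → little-endian bytes:
  [0]=0xa1  [1]=0x4b  [2]=0x6a  [3]=0xd4

a1 4b 6a d4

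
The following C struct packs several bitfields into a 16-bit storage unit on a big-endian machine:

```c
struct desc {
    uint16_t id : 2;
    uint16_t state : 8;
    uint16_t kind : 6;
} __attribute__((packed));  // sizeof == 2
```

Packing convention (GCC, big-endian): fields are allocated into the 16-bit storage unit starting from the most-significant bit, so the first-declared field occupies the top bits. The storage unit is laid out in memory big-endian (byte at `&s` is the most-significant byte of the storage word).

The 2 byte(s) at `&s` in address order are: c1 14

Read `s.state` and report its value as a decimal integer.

4

[0]=0xc1 [1]=0x14 (big-endian) → word 0xc114
id [14+:2] = (word>>14) & 0x3 = 3
state [6+:8] = (word>>6) & 0xff = 4  ←
kind [0+:6] = (word>>0) & 0x3f = 20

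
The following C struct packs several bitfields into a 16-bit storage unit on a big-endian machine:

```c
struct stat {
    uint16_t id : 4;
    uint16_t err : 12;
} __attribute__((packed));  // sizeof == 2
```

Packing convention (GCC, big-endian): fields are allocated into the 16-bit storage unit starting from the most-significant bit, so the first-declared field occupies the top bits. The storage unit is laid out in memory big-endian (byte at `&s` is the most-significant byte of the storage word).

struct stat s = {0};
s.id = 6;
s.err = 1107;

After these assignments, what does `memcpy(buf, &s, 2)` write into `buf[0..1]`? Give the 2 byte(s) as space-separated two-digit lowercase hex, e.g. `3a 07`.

id (4b) val=6 bits=0x6 at bit 12: 0x6000
err (12b) val=1107 bits=0x453 at bit 0: 0x6453
word = 0x6453 → big-endian bytes:
  [0]=0x64  [1]=0x53

64 53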